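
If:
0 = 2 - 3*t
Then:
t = 2/3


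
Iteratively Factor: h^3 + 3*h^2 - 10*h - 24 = (h - 3)*(h^2 + 6*h + 8) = (h - 3)*(h + 4)*(h + 2)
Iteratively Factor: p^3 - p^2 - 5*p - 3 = (p - 3)*(p^2 + 2*p + 1) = (p - 3)*(p + 1)*(p + 1)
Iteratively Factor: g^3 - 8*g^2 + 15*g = (g - 3)*(g^2 - 5*g) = (g - 5)*(g - 3)*(g)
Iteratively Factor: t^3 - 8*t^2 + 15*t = (t - 3)*(t^2 - 5*t) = t*(t - 3)*(t - 5)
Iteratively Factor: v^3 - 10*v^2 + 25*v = (v - 5)*(v^2 - 5*v) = v*(v - 5)*(v - 5)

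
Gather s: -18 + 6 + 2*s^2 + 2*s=2*s^2 + 2*s - 12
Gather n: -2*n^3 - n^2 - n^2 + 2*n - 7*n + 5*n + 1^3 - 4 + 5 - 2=-2*n^3 - 2*n^2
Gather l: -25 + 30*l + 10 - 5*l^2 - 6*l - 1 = -5*l^2 + 24*l - 16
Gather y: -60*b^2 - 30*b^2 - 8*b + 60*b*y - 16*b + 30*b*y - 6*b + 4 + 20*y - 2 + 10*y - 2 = -90*b^2 - 30*b + y*(90*b + 30)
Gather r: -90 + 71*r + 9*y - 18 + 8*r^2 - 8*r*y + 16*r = 8*r^2 + r*(87 - 8*y) + 9*y - 108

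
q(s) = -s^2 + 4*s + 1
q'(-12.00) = 28.00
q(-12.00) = -191.00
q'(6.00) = -8.00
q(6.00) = -11.00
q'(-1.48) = 6.96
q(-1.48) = -7.11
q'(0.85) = 2.30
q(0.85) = 3.68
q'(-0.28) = 4.56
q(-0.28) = -0.20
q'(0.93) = 2.14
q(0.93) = 3.86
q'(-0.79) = 5.58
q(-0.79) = -2.78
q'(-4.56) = 13.12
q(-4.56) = -38.03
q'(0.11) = 3.78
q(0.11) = 1.43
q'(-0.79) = 5.58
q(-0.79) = -2.78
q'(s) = 4 - 2*s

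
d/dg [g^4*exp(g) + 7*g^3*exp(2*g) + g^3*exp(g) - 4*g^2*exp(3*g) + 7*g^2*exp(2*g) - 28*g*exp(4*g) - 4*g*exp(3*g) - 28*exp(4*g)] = (g^4 + 14*g^3*exp(g) + 5*g^3 - 12*g^2*exp(2*g) + 35*g^2*exp(g) + 3*g^2 - 112*g*exp(3*g) - 20*g*exp(2*g) + 14*g*exp(g) - 140*exp(3*g) - 4*exp(2*g))*exp(g)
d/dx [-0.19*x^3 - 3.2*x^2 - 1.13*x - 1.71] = -0.57*x^2 - 6.4*x - 1.13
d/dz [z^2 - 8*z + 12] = 2*z - 8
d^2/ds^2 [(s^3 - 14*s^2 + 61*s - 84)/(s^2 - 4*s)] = 42/s^3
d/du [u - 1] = 1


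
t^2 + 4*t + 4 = (t + 2)^2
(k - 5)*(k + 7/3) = k^2 - 8*k/3 - 35/3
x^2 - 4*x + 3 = (x - 3)*(x - 1)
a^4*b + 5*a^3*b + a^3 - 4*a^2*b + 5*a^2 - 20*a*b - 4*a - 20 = (a - 2)*(a + 2)*(a + 5)*(a*b + 1)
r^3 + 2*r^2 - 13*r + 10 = (r - 2)*(r - 1)*(r + 5)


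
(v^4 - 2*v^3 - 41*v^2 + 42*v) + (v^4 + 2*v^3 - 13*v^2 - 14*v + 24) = 2*v^4 - 54*v^2 + 28*v + 24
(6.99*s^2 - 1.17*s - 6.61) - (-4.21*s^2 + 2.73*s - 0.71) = 11.2*s^2 - 3.9*s - 5.9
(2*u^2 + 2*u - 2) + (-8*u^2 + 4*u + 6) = -6*u^2 + 6*u + 4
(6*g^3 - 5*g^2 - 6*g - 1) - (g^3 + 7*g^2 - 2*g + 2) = 5*g^3 - 12*g^2 - 4*g - 3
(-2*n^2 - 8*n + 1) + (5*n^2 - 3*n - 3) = 3*n^2 - 11*n - 2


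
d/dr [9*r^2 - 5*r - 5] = 18*r - 5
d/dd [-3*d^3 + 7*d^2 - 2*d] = -9*d^2 + 14*d - 2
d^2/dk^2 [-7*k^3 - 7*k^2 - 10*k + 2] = -42*k - 14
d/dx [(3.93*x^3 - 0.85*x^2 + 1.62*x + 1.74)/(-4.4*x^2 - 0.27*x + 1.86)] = (-17.292*x^4 - 2.1222*x^3 + 29.2869*x^2 + 12.15*x + 3.483)/(19.36*x^4 + 2.376*x^3 - 16.2951*x^2 - 1.0044*x + 3.4596)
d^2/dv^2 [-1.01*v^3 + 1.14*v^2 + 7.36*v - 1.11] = 2.28 - 6.06*v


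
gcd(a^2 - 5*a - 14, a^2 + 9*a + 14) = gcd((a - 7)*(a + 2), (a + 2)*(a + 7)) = a + 2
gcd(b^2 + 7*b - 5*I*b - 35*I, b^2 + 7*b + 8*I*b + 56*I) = b + 7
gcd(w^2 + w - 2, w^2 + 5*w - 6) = w - 1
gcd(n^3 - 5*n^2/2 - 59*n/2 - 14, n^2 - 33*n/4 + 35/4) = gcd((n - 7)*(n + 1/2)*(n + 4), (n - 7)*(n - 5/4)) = n - 7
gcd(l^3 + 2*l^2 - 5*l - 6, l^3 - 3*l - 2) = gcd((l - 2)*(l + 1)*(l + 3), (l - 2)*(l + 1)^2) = l^2 - l - 2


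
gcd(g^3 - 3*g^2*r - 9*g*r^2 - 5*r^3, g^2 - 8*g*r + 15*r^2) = -g + 5*r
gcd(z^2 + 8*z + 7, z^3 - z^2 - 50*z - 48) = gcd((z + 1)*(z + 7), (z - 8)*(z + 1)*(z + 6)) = z + 1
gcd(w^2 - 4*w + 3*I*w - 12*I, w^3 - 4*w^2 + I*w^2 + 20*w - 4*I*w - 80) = w - 4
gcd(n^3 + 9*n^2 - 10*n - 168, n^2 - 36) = n + 6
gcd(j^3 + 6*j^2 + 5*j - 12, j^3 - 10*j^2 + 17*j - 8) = j - 1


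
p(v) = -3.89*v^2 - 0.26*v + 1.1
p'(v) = -7.78*v - 0.26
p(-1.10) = -3.32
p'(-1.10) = 8.30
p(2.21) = -18.47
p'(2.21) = -17.45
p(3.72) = -53.70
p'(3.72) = -29.20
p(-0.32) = 0.78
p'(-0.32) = 2.23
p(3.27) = -41.35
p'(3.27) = -25.70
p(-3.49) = -45.37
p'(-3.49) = 26.89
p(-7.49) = -215.18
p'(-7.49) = 58.01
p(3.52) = -48.01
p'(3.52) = -27.65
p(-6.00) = -137.38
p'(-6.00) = 46.42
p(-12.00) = -555.94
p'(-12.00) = 93.10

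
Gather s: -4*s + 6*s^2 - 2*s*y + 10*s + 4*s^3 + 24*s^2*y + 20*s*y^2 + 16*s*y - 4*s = 4*s^3 + s^2*(24*y + 6) + s*(20*y^2 + 14*y + 2)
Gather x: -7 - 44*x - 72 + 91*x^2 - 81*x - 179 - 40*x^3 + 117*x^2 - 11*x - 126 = -40*x^3 + 208*x^2 - 136*x - 384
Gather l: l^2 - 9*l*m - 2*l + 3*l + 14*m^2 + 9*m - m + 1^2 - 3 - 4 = l^2 + l*(1 - 9*m) + 14*m^2 + 8*m - 6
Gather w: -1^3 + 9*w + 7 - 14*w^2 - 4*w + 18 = -14*w^2 + 5*w + 24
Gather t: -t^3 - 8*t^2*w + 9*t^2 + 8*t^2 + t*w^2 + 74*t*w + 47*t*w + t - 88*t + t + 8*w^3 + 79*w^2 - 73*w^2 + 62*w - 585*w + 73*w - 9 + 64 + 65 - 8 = -t^3 + t^2*(17 - 8*w) + t*(w^2 + 121*w - 86) + 8*w^3 + 6*w^2 - 450*w + 112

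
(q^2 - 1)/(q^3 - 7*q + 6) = (q + 1)/(q^2 + q - 6)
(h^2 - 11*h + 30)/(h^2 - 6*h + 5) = (h - 6)/(h - 1)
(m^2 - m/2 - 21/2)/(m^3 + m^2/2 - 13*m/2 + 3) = (2*m - 7)/(2*m^2 - 5*m + 2)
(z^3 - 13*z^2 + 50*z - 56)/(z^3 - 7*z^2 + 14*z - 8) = (z - 7)/(z - 1)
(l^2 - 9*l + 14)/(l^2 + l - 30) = (l^2 - 9*l + 14)/(l^2 + l - 30)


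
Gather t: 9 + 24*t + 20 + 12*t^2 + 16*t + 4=12*t^2 + 40*t + 33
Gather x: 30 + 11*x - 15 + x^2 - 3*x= x^2 + 8*x + 15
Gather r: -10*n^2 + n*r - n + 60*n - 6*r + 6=-10*n^2 + 59*n + r*(n - 6) + 6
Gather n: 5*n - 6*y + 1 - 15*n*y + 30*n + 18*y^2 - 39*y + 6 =n*(35 - 15*y) + 18*y^2 - 45*y + 7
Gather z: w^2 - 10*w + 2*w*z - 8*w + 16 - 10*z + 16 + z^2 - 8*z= w^2 - 18*w + z^2 + z*(2*w - 18) + 32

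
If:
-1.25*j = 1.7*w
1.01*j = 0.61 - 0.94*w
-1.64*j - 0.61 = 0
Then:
No Solution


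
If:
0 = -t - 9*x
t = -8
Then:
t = -8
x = 8/9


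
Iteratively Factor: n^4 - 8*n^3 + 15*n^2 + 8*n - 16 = (n - 4)*(n^3 - 4*n^2 - n + 4) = (n - 4)^2*(n^2 - 1) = (n - 4)^2*(n + 1)*(n - 1)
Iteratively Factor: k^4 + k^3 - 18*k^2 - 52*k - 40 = (k + 2)*(k^3 - k^2 - 16*k - 20) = (k + 2)^2*(k^2 - 3*k - 10) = (k + 2)^3*(k - 5)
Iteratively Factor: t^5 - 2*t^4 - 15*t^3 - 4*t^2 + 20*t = (t - 5)*(t^4 + 3*t^3 - 4*t) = (t - 5)*(t + 2)*(t^3 + t^2 - 2*t) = (t - 5)*(t - 1)*(t + 2)*(t^2 + 2*t) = t*(t - 5)*(t - 1)*(t + 2)*(t + 2)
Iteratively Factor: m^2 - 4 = (m - 2)*(m + 2)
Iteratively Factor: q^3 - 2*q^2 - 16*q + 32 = (q - 2)*(q^2 - 16) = (q - 4)*(q - 2)*(q + 4)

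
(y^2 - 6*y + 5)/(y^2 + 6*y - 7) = (y - 5)/(y + 7)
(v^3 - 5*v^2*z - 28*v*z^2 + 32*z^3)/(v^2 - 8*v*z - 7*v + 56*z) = (v^2 + 3*v*z - 4*z^2)/(v - 7)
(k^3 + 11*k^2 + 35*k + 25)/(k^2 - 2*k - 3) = (k^2 + 10*k + 25)/(k - 3)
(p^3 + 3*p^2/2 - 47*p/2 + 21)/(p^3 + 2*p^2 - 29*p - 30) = (2*p^2 - 9*p + 7)/(2*(p^2 - 4*p - 5))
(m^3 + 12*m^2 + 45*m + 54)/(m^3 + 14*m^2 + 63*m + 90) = (m + 3)/(m + 5)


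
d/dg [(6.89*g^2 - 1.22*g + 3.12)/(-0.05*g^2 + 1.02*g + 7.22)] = (6.9668*g^2 + 99.8036*g - 11.9908)/(0.0025*g^4 - 0.102*g^3 + 0.3184*g^2 + 14.7288*g + 52.1284)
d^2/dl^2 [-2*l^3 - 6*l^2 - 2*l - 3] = -12*l - 12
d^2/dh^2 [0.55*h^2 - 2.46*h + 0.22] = 1.10000000000000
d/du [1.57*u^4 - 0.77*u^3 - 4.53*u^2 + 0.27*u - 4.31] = 6.28*u^3 - 2.31*u^2 - 9.06*u + 0.27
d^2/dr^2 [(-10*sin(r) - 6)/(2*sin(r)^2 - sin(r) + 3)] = 4*(10*sin(r)^4 + 29*sin(r)^3 - 119*sin(r)^2 - 63*sin(r) + 135)*sin(r)/(-sin(r) - cos(2*r) + 4)^3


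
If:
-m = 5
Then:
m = -5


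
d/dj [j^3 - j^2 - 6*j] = 3*j^2 - 2*j - 6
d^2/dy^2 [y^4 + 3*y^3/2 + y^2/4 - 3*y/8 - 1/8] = 12*y^2 + 9*y + 1/2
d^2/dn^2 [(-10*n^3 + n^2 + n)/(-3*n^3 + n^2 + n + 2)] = 2*(21*n^6 + 63*n^5 + 360*n^4 - 55*n^3 + 30*n^2 + 126*n - 2)/(27*n^9 - 27*n^8 - 18*n^7 - 37*n^6 + 42*n^5 + 27*n^4 + 23*n^3 - 18*n^2 - 12*n - 8)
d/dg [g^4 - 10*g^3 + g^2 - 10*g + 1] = 4*g^3 - 30*g^2 + 2*g - 10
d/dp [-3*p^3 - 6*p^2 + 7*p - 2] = -9*p^2 - 12*p + 7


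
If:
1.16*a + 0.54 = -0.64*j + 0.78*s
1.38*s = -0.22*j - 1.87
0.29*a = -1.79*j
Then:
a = -1.54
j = 0.25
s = -1.39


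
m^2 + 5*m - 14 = (m - 2)*(m + 7)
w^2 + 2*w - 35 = (w - 5)*(w + 7)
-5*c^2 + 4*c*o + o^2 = (-c + o)*(5*c + o)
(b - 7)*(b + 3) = b^2 - 4*b - 21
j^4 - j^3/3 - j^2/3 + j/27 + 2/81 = (j - 2/3)*(j - 1/3)*(j + 1/3)^2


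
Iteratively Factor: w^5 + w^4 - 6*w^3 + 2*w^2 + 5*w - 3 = (w + 1)*(w^4 - 6*w^2 + 8*w - 3) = (w - 1)*(w + 1)*(w^3 + w^2 - 5*w + 3) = (w - 1)^2*(w + 1)*(w^2 + 2*w - 3) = (w - 1)^2*(w + 1)*(w + 3)*(w - 1)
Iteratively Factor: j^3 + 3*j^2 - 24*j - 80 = (j + 4)*(j^2 - j - 20) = (j + 4)^2*(j - 5)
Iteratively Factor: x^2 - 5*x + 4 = (x - 4)*(x - 1)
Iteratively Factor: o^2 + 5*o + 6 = (o + 2)*(o + 3)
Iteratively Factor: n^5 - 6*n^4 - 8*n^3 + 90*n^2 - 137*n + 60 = (n - 3)*(n^4 - 3*n^3 - 17*n^2 + 39*n - 20) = (n - 3)*(n + 4)*(n^3 - 7*n^2 + 11*n - 5) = (n - 3)*(n - 1)*(n + 4)*(n^2 - 6*n + 5) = (n - 3)*(n - 1)^2*(n + 4)*(n - 5)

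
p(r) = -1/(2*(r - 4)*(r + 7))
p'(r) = 1/(2*(r - 4)*(r + 7)^2) + 1/(2*(r - 4)^2*(r + 7))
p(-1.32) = 0.02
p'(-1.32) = 0.00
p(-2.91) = 0.02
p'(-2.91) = -0.00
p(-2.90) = 0.02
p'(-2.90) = -0.00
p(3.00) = 0.05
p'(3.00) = 0.04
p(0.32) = 0.02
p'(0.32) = 0.00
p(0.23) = 0.02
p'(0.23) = 0.00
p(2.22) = 0.03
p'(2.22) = 0.01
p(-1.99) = 0.02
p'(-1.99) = -0.00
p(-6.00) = 0.05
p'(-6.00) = -0.04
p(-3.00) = 0.02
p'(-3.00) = 0.00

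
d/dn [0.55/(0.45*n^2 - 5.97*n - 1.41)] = (3.2835 - 0.495*n)/(-0.45*n^2 + 5.97*n + 1.41)^2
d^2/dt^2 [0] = 0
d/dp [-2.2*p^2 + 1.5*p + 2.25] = 1.5 - 4.4*p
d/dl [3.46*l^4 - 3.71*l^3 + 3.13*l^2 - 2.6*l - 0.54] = 13.84*l^3 - 11.13*l^2 + 6.26*l - 2.6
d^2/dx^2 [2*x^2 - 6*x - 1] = 4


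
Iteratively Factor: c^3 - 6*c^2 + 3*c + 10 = (c - 2)*(c^2 - 4*c - 5) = (c - 2)*(c + 1)*(c - 5)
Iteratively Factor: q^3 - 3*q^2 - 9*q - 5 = (q + 1)*(q^2 - 4*q - 5) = (q - 5)*(q + 1)*(q + 1)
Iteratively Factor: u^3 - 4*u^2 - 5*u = (u - 5)*(u^2 + u) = u*(u - 5)*(u + 1)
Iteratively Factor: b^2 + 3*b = (b + 3)*(b)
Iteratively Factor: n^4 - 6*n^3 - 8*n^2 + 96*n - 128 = (n - 2)*(n^3 - 4*n^2 - 16*n + 64) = (n - 4)*(n - 2)*(n^2 - 16) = (n - 4)^2*(n - 2)*(n + 4)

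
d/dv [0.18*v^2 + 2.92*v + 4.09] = 0.36*v + 2.92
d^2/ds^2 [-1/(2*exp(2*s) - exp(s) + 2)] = (-2*(4*exp(s) - 1)^2*exp(s) + (8*exp(s) - 1)*(2*exp(2*s) - exp(s) + 2))*exp(s)/(2*exp(2*s) - exp(s) + 2)^3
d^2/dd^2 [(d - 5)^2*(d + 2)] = 6*d - 16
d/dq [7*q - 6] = 7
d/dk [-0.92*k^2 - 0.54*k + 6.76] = -1.84*k - 0.54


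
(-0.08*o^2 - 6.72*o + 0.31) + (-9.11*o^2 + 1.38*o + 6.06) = -9.19*o^2 - 5.34*o + 6.37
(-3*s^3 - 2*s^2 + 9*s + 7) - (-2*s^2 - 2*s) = -3*s^3 + 11*s + 7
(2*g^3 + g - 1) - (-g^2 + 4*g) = 2*g^3 + g^2 - 3*g - 1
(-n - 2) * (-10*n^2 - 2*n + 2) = 10*n^3 + 22*n^2 + 2*n - 4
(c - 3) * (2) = 2*c - 6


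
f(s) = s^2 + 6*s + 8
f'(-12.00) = -18.00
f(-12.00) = 80.00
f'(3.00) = 12.00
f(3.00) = 35.00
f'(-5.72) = -5.44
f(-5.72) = 6.40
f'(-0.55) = 4.90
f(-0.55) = 5.00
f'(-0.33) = 5.34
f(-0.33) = 6.13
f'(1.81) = 9.62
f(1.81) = 22.14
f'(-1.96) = 2.08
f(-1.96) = 0.08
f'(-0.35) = 5.30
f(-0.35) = 6.02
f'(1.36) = 8.72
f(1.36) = 18.01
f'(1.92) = 9.84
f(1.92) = 23.21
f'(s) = 2*s + 6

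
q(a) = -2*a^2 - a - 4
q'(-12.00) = 47.00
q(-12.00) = -280.00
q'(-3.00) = 11.00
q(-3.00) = -19.00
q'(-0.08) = -0.68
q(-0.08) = -3.93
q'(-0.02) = -0.92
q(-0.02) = -3.98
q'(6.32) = -26.28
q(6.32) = -90.20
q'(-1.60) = 5.40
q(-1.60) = -7.52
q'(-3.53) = 13.12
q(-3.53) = -25.39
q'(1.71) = -7.84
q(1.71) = -11.56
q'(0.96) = -4.84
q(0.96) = -6.80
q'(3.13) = -13.52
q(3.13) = -26.72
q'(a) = -4*a - 1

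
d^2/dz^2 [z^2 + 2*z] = 2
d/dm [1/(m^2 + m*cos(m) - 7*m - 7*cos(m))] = (m*sin(m) - 2*m - 7*sin(m) - cos(m) + 7)/((m - 7)^2*(m + cos(m))^2)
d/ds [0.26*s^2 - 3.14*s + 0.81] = 0.52*s - 3.14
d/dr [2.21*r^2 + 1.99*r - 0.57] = 4.42*r + 1.99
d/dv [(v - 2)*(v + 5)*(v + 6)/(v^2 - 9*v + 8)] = (v^4 - 18*v^3 - 65*v^2 + 264*v - 476)/(v^4 - 18*v^3 + 97*v^2 - 144*v + 64)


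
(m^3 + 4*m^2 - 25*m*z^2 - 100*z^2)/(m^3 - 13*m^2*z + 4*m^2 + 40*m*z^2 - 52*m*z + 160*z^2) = (-m - 5*z)/(-m + 8*z)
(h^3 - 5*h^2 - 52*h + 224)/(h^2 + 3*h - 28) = h - 8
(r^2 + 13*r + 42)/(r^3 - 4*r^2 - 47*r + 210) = (r + 6)/(r^2 - 11*r + 30)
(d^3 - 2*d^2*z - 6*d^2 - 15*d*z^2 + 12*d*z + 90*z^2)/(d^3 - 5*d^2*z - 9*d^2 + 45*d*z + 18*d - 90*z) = (d + 3*z)/(d - 3)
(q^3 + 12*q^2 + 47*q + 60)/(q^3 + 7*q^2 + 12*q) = (q + 5)/q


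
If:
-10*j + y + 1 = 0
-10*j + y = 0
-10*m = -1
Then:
No Solution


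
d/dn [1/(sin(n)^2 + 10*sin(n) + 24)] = -2*(sin(n) + 5)*cos(n)/(sin(n)^2 + 10*sin(n) + 24)^2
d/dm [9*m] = 9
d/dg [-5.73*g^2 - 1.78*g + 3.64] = -11.46*g - 1.78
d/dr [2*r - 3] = 2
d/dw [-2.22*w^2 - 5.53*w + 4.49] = -4.44*w - 5.53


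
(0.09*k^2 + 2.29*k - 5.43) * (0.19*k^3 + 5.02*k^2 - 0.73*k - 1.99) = 0.0171*k^5 + 0.8869*k^4 + 10.3984*k^3 - 29.1094*k^2 - 0.5932*k + 10.8057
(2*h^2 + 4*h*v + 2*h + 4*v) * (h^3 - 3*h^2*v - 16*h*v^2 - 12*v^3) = 2*h^5 - 2*h^4*v + 2*h^4 - 44*h^3*v^2 - 2*h^3*v - 88*h^2*v^3 - 44*h^2*v^2 - 48*h*v^4 - 88*h*v^3 - 48*v^4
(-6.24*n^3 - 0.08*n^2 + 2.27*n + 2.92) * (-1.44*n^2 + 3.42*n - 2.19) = 8.9856*n^5 - 21.2256*n^4 + 10.1232*n^3 + 3.7338*n^2 + 5.0151*n - 6.3948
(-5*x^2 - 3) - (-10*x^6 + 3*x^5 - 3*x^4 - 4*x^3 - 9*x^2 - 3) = 10*x^6 - 3*x^5 + 3*x^4 + 4*x^3 + 4*x^2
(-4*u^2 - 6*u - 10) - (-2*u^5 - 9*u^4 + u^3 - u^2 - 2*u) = 2*u^5 + 9*u^4 - u^3 - 3*u^2 - 4*u - 10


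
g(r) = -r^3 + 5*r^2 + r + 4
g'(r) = -3*r^2 + 10*r + 1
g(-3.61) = 112.60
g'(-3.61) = -74.20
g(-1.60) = 19.30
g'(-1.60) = -22.68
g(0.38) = 5.05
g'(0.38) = 4.37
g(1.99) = 17.91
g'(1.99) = 9.02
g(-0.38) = 4.40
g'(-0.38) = -3.23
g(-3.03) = 74.69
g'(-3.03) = -56.84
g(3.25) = 25.73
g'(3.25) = 1.81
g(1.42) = 12.64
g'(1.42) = 9.15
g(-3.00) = 73.00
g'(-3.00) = -56.00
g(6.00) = -26.00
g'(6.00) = -47.00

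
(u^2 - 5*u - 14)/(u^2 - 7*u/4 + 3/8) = 8*(u^2 - 5*u - 14)/(8*u^2 - 14*u + 3)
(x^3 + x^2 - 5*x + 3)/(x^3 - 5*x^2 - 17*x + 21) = (x - 1)/(x - 7)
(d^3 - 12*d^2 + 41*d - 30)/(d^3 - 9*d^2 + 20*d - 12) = (d - 5)/(d - 2)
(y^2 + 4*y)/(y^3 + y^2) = (y + 4)/(y*(y + 1))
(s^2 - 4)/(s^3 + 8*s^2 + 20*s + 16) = (s - 2)/(s^2 + 6*s + 8)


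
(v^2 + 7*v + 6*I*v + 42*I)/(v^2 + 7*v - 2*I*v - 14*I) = (v + 6*I)/(v - 2*I)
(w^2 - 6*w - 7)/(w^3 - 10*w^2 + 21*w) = (w + 1)/(w*(w - 3))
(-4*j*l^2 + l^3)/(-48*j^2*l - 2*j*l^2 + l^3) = l*(4*j - l)/(48*j^2 + 2*j*l - l^2)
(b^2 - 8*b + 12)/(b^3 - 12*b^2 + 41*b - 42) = (b - 6)/(b^2 - 10*b + 21)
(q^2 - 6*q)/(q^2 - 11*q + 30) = q/(q - 5)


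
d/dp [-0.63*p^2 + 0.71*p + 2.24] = 0.71 - 1.26*p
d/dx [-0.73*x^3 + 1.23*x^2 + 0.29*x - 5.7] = -2.19*x^2 + 2.46*x + 0.29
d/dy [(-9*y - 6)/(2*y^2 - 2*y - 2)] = 3*(3*y^2 + 4*y + 1)/(2*(y^4 - 2*y^3 - y^2 + 2*y + 1))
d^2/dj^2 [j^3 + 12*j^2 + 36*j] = 6*j + 24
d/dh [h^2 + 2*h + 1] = 2*h + 2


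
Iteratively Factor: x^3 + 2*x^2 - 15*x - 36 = (x + 3)*(x^2 - x - 12) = (x - 4)*(x + 3)*(x + 3)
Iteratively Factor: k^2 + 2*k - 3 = (k + 3)*(k - 1)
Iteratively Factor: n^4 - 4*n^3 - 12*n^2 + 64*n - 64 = (n - 2)*(n^3 - 2*n^2 - 16*n + 32) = (n - 2)^2*(n^2 - 16) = (n - 2)^2*(n + 4)*(n - 4)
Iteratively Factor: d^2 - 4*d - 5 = (d + 1)*(d - 5)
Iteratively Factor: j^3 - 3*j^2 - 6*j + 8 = (j - 1)*(j^2 - 2*j - 8) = (j - 1)*(j + 2)*(j - 4)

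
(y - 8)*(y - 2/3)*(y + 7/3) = y^3 - 19*y^2/3 - 134*y/9 + 112/9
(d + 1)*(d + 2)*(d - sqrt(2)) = d^3 - sqrt(2)*d^2 + 3*d^2 - 3*sqrt(2)*d + 2*d - 2*sqrt(2)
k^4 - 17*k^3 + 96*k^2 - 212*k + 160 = (k - 8)*(k - 5)*(k - 2)^2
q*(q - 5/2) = q^2 - 5*q/2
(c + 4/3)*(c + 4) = c^2 + 16*c/3 + 16/3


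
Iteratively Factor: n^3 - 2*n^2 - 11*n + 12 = (n - 1)*(n^2 - n - 12) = (n - 1)*(n + 3)*(n - 4)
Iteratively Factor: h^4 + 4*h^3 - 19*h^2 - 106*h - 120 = (h + 3)*(h^3 + h^2 - 22*h - 40) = (h - 5)*(h + 3)*(h^2 + 6*h + 8) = (h - 5)*(h + 2)*(h + 3)*(h + 4)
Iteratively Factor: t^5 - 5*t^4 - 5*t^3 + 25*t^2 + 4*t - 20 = (t - 1)*(t^4 - 4*t^3 - 9*t^2 + 16*t + 20) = (t - 1)*(t + 1)*(t^3 - 5*t^2 - 4*t + 20) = (t - 1)*(t + 1)*(t + 2)*(t^2 - 7*t + 10) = (t - 5)*(t - 1)*(t + 1)*(t + 2)*(t - 2)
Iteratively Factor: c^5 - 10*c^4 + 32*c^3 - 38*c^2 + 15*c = (c - 1)*(c^4 - 9*c^3 + 23*c^2 - 15*c) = (c - 5)*(c - 1)*(c^3 - 4*c^2 + 3*c) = (c - 5)*(c - 1)^2*(c^2 - 3*c) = (c - 5)*(c - 3)*(c - 1)^2*(c)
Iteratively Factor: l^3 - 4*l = (l + 2)*(l^2 - 2*l) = l*(l + 2)*(l - 2)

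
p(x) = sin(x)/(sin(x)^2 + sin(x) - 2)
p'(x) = (-2*sin(x)*cos(x) - cos(x))*sin(x)/(sin(x)^2 + sin(x) - 2)^2 + cos(x)/(sin(x)^2 + sin(x) - 2) = (cos(x)^2 - 3)*cos(x)/(sin(x)^2 + sin(x) - 2)^2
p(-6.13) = -0.08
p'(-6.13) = -0.60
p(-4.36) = -5.20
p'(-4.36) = 30.49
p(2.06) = -2.61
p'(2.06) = 11.42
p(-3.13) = 0.01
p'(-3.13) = 0.49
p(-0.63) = 0.26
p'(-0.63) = -0.38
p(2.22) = -1.40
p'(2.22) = 4.92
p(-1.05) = 0.41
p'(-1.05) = -0.31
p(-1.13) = 0.43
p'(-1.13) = -0.28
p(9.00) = -0.29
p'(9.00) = 0.98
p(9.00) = -0.29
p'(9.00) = 0.98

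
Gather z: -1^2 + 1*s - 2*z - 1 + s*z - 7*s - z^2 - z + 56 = -6*s - z^2 + z*(s - 3) + 54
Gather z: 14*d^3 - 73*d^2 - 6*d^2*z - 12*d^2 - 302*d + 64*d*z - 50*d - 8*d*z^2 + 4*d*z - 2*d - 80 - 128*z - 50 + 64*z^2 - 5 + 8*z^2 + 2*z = 14*d^3 - 85*d^2 - 354*d + z^2*(72 - 8*d) + z*(-6*d^2 + 68*d - 126) - 135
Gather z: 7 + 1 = 8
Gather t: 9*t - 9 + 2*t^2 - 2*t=2*t^2 + 7*t - 9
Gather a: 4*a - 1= 4*a - 1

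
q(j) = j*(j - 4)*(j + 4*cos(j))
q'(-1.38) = 40.78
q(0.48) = -6.81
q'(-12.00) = 21.40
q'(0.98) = 0.33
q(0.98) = -9.49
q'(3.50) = -4.94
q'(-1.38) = 40.78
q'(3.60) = -3.95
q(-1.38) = -4.61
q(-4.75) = -191.17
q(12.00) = 1476.04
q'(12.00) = 609.55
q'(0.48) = -10.81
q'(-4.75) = -62.48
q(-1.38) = -4.61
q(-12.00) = -1655.92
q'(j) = j*(1 - 4*sin(j))*(j - 4) + j*(j + 4*cos(j)) + (j - 4)*(j + 4*cos(j))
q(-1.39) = -5.03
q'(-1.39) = 41.52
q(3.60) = -0.02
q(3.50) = 0.43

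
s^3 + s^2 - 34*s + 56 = (s - 4)*(s - 2)*(s + 7)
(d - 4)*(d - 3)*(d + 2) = d^3 - 5*d^2 - 2*d + 24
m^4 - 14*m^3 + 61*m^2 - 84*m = m*(m - 7)*(m - 4)*(m - 3)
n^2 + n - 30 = (n - 5)*(n + 6)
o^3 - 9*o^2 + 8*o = o*(o - 8)*(o - 1)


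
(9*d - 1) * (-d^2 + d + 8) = -9*d^3 + 10*d^2 + 71*d - 8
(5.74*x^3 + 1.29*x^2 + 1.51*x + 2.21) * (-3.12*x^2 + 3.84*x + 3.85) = -17.9088*x^5 + 18.0168*x^4 + 22.3414*x^3 + 3.8697*x^2 + 14.2999*x + 8.5085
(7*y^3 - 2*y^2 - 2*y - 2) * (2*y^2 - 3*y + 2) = 14*y^5 - 25*y^4 + 16*y^3 - 2*y^2 + 2*y - 4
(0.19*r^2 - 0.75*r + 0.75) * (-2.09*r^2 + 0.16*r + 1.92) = -0.3971*r^4 + 1.5979*r^3 - 1.3227*r^2 - 1.32*r + 1.44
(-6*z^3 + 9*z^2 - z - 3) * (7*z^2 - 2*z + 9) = -42*z^5 + 75*z^4 - 79*z^3 + 62*z^2 - 3*z - 27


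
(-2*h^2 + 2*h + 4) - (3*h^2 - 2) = -5*h^2 + 2*h + 6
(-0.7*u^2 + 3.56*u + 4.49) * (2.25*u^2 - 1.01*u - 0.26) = -1.575*u^4 + 8.717*u^3 + 6.6889*u^2 - 5.4605*u - 1.1674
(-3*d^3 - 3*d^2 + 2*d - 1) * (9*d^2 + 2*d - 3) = -27*d^5 - 33*d^4 + 21*d^3 + 4*d^2 - 8*d + 3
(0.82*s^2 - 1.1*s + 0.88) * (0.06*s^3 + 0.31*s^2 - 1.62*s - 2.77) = 0.0492*s^5 + 0.1882*s^4 - 1.6166*s^3 - 0.2166*s^2 + 1.6214*s - 2.4376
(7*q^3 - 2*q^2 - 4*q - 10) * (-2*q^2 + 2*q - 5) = -14*q^5 + 18*q^4 - 31*q^3 + 22*q^2 + 50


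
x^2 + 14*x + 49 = (x + 7)^2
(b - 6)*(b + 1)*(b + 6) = b^3 + b^2 - 36*b - 36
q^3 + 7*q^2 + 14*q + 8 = (q + 1)*(q + 2)*(q + 4)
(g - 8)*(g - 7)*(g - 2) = g^3 - 17*g^2 + 86*g - 112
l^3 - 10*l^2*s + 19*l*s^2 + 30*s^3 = (l - 6*s)*(l - 5*s)*(l + s)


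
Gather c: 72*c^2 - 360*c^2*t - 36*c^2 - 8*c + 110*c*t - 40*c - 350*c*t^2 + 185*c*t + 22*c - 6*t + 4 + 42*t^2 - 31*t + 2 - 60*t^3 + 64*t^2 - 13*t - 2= c^2*(36 - 360*t) + c*(-350*t^2 + 295*t - 26) - 60*t^3 + 106*t^2 - 50*t + 4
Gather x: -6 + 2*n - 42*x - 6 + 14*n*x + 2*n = 4*n + x*(14*n - 42) - 12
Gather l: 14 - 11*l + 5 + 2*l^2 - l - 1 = 2*l^2 - 12*l + 18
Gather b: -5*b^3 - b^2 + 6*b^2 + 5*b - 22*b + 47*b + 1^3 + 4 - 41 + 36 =-5*b^3 + 5*b^2 + 30*b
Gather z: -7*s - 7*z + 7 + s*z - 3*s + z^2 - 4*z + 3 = -10*s + z^2 + z*(s - 11) + 10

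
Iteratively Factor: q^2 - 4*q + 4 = (q - 2)*(q - 2)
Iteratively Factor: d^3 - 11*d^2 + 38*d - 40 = (d - 2)*(d^2 - 9*d + 20) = (d - 5)*(d - 2)*(d - 4)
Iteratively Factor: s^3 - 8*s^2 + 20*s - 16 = (s - 2)*(s^2 - 6*s + 8) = (s - 2)^2*(s - 4)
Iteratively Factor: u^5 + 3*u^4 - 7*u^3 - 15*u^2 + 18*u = (u)*(u^4 + 3*u^3 - 7*u^2 - 15*u + 18) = u*(u + 3)*(u^3 - 7*u + 6) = u*(u - 1)*(u + 3)*(u^2 + u - 6) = u*(u - 2)*(u - 1)*(u + 3)*(u + 3)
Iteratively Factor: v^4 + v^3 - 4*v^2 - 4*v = (v + 1)*(v^3 - 4*v) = (v - 2)*(v + 1)*(v^2 + 2*v) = v*(v - 2)*(v + 1)*(v + 2)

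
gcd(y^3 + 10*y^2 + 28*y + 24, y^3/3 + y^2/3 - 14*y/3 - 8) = y + 2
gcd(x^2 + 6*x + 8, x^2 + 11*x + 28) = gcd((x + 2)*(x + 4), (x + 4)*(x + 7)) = x + 4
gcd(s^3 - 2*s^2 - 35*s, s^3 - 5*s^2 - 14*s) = s^2 - 7*s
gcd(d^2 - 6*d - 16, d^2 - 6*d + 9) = 1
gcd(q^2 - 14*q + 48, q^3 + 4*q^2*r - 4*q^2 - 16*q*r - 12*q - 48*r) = q - 6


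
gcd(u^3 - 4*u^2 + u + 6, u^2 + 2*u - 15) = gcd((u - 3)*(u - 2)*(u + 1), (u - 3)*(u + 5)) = u - 3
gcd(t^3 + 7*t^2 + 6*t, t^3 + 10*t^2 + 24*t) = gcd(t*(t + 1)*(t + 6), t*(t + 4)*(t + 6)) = t^2 + 6*t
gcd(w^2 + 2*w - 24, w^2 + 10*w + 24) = w + 6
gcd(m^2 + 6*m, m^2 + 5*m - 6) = m + 6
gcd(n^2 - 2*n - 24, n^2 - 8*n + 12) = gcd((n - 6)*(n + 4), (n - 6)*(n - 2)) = n - 6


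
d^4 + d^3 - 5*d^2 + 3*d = d*(d - 1)^2*(d + 3)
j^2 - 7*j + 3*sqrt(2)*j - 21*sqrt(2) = (j - 7)*(j + 3*sqrt(2))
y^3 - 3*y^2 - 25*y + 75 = (y - 5)*(y - 3)*(y + 5)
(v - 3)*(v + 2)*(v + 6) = v^3 + 5*v^2 - 12*v - 36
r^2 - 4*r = r*(r - 4)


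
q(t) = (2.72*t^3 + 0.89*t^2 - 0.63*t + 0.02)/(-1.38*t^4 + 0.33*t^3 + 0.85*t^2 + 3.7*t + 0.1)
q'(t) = (8.16*t^2 + 1.78*t - 0.63)/(-1.38*t^4 + 0.33*t^3 + 0.85*t^2 + 3.7*t + 0.1) + (2.72*t^3 + 0.89*t^2 - 0.63*t + 0.02)*(5.52*t^3 - 0.99*t^2 - 1.7*t - 3.7)/(-1.38*t^4 + 0.33*t^3 + 0.85*t^2 + 3.7*t + 0.1)^2 = (3.7536*t^6 + 2.4564*t^5 - 0.589900000000002*t^4 + 20.6542*t^3 + 4.6247*t^2 + 0.144*t - 0.137)/(1.9044*t^8 - 0.9108*t^7 - 2.2371*t^6 - 9.651*t^5 + 2.8885*t^4 + 6.356*t^3 + 13.86*t^2 + 0.74*t + 0.01)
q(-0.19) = -0.27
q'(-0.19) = -0.42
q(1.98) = -2.96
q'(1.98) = 7.56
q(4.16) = -0.58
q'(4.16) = 0.19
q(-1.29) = 0.45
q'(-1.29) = -0.50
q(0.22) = -0.05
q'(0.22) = 0.37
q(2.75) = -1.11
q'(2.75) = 0.80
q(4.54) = -0.52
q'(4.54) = 0.15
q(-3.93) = 0.42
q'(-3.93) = 0.08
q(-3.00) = 0.51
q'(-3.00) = 0.10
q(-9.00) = 0.21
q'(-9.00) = 0.02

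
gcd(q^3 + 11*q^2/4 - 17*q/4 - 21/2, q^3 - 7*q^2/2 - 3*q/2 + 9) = q - 2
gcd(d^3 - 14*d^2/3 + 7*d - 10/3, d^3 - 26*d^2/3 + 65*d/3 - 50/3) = d^2 - 11*d/3 + 10/3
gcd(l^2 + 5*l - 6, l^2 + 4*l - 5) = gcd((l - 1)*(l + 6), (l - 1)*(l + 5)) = l - 1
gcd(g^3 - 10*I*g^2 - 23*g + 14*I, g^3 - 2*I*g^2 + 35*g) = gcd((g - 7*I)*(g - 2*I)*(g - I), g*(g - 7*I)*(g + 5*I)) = g - 7*I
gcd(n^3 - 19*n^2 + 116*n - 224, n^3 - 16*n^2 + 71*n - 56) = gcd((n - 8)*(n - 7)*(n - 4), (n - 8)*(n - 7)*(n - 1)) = n^2 - 15*n + 56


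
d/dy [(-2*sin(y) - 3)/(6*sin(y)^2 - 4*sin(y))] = 3*(3/tan(y) - cos(y)^3/sin(y)^2)/(3*sin(y) - 2)^2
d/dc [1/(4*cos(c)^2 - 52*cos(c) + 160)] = (2*cos(c) - 13)*sin(c)/(4*(cos(c)^2 - 13*cos(c) + 40)^2)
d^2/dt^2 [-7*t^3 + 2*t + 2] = -42*t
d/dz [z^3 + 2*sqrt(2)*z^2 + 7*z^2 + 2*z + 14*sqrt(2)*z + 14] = 3*z^2 + 4*sqrt(2)*z + 14*z + 2 + 14*sqrt(2)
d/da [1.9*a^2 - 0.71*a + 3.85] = 3.8*a - 0.71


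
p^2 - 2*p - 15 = (p - 5)*(p + 3)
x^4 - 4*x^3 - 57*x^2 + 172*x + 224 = (x - 8)*(x - 4)*(x + 1)*(x + 7)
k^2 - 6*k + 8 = (k - 4)*(k - 2)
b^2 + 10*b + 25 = (b + 5)^2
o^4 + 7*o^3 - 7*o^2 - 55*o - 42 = (o - 3)*(o + 1)*(o + 2)*(o + 7)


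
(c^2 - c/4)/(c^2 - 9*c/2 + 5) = c*(4*c - 1)/(2*(2*c^2 - 9*c + 10))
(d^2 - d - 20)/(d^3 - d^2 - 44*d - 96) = (d - 5)/(d^2 - 5*d - 24)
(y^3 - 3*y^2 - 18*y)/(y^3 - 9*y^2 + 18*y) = (y + 3)/(y - 3)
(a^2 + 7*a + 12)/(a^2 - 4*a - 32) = (a + 3)/(a - 8)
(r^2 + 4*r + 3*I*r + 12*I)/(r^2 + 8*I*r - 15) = (r + 4)/(r + 5*I)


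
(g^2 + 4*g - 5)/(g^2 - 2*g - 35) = (g - 1)/(g - 7)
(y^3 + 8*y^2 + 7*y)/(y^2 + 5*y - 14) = y*(y + 1)/(y - 2)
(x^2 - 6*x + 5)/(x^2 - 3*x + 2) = (x - 5)/(x - 2)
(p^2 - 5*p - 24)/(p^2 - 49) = (p^2 - 5*p - 24)/(p^2 - 49)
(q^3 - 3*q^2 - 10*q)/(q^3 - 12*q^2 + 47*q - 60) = q*(q + 2)/(q^2 - 7*q + 12)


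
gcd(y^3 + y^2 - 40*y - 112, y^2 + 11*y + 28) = y + 4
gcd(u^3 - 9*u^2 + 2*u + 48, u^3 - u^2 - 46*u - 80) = u^2 - 6*u - 16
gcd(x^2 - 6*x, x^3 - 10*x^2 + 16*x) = x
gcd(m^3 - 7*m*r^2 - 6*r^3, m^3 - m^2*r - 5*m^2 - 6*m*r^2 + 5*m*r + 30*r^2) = -m^2 + m*r + 6*r^2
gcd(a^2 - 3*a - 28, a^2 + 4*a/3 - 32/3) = a + 4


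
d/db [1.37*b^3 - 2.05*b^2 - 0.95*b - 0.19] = 4.11*b^2 - 4.1*b - 0.95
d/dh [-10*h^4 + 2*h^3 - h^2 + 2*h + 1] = -40*h^3 + 6*h^2 - 2*h + 2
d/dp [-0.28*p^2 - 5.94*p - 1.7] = -0.56*p - 5.94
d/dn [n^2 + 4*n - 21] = 2*n + 4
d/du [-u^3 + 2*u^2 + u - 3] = -3*u^2 + 4*u + 1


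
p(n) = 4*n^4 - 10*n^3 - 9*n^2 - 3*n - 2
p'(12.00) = 23109.00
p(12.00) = 64330.00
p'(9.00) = 9069.00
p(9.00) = 18196.00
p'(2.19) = -18.25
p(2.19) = -64.76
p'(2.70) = 44.63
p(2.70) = -59.96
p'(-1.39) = -78.91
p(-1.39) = 26.57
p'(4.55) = 801.17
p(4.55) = 570.44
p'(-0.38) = -1.37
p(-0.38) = -1.53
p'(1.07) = -37.01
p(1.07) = -22.52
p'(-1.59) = -114.54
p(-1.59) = 45.78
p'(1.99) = -31.53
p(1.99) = -59.69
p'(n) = 16*n^3 - 30*n^2 - 18*n - 3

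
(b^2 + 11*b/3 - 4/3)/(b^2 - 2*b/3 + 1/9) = 3*(b + 4)/(3*b - 1)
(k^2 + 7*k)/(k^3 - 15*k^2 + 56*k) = (k + 7)/(k^2 - 15*k + 56)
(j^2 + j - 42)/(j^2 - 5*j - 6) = (j + 7)/(j + 1)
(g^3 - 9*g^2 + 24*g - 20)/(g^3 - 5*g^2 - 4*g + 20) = (g - 2)/(g + 2)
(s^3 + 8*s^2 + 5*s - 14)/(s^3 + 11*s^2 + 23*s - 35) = (s + 2)/(s + 5)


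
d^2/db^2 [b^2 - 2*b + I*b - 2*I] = 2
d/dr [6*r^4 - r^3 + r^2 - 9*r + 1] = 24*r^3 - 3*r^2 + 2*r - 9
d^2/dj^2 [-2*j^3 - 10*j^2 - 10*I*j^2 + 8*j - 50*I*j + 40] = -12*j - 20 - 20*I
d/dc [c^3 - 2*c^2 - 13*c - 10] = 3*c^2 - 4*c - 13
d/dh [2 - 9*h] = -9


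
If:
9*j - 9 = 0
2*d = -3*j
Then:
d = -3/2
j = 1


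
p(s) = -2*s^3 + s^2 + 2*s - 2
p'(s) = -6*s^2 + 2*s + 2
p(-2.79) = 43.64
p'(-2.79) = -50.28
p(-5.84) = 418.78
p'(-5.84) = -214.31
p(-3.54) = 92.18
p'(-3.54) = -80.27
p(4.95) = -210.17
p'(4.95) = -135.12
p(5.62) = -314.18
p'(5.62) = -176.27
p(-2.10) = 16.73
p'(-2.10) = -28.66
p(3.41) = -62.86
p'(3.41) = -60.95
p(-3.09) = 60.38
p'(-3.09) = -61.47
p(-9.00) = 1519.00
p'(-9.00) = -502.00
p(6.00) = -386.00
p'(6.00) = -202.00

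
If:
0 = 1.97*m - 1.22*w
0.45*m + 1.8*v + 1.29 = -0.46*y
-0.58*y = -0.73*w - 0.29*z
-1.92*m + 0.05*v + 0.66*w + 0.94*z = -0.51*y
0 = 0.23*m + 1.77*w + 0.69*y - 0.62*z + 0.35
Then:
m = -0.08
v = -0.66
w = -0.12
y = -0.13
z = 0.04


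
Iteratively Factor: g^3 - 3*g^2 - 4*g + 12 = (g - 3)*(g^2 - 4) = (g - 3)*(g + 2)*(g - 2)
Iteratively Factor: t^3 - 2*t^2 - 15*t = (t)*(t^2 - 2*t - 15) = t*(t + 3)*(t - 5)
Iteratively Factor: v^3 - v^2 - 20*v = (v)*(v^2 - v - 20) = v*(v - 5)*(v + 4)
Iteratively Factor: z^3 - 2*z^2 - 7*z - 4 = (z + 1)*(z^2 - 3*z - 4) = (z - 4)*(z + 1)*(z + 1)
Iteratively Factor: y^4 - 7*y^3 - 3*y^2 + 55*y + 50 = (y - 5)*(y^3 - 2*y^2 - 13*y - 10) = (y - 5)^2*(y^2 + 3*y + 2) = (y - 5)^2*(y + 2)*(y + 1)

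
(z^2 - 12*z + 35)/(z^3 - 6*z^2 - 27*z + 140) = (z - 5)/(z^2 + z - 20)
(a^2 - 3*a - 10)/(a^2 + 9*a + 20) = (a^2 - 3*a - 10)/(a^2 + 9*a + 20)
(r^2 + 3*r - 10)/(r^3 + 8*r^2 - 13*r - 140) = (r - 2)/(r^2 + 3*r - 28)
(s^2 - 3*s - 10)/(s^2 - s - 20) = (s + 2)/(s + 4)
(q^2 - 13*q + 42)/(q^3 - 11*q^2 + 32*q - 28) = (q - 6)/(q^2 - 4*q + 4)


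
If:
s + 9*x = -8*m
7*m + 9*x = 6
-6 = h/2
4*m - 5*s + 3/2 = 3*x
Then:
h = -12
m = -177/68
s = -231/68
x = 183/68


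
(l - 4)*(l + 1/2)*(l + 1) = l^3 - 5*l^2/2 - 11*l/2 - 2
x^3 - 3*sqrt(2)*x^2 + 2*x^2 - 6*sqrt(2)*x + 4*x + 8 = (x + 2)*(x - 2*sqrt(2))*(x - sqrt(2))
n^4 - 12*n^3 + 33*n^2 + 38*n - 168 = (n - 7)*(n - 4)*(n - 3)*(n + 2)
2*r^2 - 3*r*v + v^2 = (-2*r + v)*(-r + v)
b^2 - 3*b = b*(b - 3)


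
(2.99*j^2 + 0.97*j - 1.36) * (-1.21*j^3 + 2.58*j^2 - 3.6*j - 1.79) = -3.6179*j^5 + 6.5405*j^4 - 6.6158*j^3 - 12.3529*j^2 + 3.1597*j + 2.4344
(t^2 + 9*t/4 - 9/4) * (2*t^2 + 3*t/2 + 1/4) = 2*t^4 + 6*t^3 - 7*t^2/8 - 45*t/16 - 9/16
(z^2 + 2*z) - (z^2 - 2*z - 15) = 4*z + 15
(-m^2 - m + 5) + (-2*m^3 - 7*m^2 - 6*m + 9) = -2*m^3 - 8*m^2 - 7*m + 14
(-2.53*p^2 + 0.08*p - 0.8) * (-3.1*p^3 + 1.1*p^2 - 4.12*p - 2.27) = 7.843*p^5 - 3.031*p^4 + 12.9916*p^3 + 4.5335*p^2 + 3.1144*p + 1.816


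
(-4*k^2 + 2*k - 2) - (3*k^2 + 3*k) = -7*k^2 - k - 2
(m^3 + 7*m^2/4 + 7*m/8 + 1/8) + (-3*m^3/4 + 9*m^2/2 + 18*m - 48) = m^3/4 + 25*m^2/4 + 151*m/8 - 383/8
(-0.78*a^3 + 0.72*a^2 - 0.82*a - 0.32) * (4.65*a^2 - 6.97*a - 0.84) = -3.627*a^5 + 8.7846*a^4 - 8.1762*a^3 + 3.6226*a^2 + 2.9192*a + 0.2688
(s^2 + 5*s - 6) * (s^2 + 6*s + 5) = s^4 + 11*s^3 + 29*s^2 - 11*s - 30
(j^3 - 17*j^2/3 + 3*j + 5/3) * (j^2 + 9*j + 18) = j^5 + 10*j^4/3 - 30*j^3 - 220*j^2/3 + 69*j + 30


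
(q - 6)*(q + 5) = q^2 - q - 30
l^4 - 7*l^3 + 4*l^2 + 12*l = l*(l - 6)*(l - 2)*(l + 1)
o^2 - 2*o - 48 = (o - 8)*(o + 6)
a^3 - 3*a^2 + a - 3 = (a - 3)*(a - I)*(a + I)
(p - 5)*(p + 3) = p^2 - 2*p - 15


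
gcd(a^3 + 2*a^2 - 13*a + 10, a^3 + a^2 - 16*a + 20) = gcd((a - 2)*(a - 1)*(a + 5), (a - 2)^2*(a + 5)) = a^2 + 3*a - 10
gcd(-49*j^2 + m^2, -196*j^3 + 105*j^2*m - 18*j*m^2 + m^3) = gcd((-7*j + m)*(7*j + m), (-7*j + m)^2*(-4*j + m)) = 7*j - m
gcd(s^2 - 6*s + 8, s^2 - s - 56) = 1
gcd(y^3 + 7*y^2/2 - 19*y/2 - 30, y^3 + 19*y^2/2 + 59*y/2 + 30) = y^2 + 13*y/2 + 10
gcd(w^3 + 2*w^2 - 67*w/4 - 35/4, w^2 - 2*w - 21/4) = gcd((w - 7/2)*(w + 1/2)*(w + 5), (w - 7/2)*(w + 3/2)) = w - 7/2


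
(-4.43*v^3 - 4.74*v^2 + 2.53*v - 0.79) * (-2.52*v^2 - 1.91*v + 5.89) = 11.1636*v^5 + 20.4061*v^4 - 23.4149*v^3 - 30.7601*v^2 + 16.4106*v - 4.6531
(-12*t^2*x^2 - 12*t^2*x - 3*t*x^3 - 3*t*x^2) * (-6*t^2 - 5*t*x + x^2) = 72*t^4*x^2 + 72*t^4*x + 78*t^3*x^3 + 78*t^3*x^2 + 3*t^2*x^4 + 3*t^2*x^3 - 3*t*x^5 - 3*t*x^4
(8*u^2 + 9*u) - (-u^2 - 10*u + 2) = 9*u^2 + 19*u - 2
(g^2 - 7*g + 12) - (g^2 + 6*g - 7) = 19 - 13*g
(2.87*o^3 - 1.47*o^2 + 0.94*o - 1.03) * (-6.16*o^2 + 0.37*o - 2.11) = -17.6792*o^5 + 10.1171*o^4 - 12.39*o^3 + 9.7943*o^2 - 2.3645*o + 2.1733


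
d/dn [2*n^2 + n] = 4*n + 1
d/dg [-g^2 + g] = 1 - 2*g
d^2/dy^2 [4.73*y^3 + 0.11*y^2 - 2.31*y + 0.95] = 28.38*y + 0.22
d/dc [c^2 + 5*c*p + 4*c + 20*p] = 2*c + 5*p + 4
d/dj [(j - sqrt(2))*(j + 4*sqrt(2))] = 2*j + 3*sqrt(2)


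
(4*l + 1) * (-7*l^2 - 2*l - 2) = -28*l^3 - 15*l^2 - 10*l - 2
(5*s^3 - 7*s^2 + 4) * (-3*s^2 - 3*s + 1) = -15*s^5 + 6*s^4 + 26*s^3 - 19*s^2 - 12*s + 4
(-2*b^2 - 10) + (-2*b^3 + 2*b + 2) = -2*b^3 - 2*b^2 + 2*b - 8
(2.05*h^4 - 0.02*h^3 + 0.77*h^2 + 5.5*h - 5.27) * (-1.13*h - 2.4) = -2.3165*h^5 - 4.8974*h^4 - 0.8221*h^3 - 8.063*h^2 - 7.2449*h + 12.648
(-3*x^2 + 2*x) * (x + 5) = -3*x^3 - 13*x^2 + 10*x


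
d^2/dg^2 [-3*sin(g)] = 3*sin(g)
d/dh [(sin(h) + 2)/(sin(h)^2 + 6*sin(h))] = (-4*sin(h) + cos(h)^2 - 13)*cos(h)/((sin(h) + 6)^2*sin(h)^2)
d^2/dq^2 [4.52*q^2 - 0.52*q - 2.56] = 9.04000000000000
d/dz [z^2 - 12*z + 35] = 2*z - 12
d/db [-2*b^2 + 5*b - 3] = 5 - 4*b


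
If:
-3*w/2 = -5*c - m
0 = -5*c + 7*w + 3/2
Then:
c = 7*w/5 + 3/10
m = -11*w/2 - 3/2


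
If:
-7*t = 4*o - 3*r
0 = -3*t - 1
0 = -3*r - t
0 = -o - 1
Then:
No Solution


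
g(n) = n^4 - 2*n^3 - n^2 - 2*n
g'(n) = 4*n^3 - 6*n^2 - 2*n - 2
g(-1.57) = 14.49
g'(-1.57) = -29.13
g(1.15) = -4.92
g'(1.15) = -6.15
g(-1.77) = 21.31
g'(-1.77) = -39.44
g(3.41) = 37.46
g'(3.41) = 80.02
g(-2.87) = 112.63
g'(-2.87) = -140.24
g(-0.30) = 0.57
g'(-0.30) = -2.05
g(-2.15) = 40.92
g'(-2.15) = -65.19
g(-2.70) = 90.62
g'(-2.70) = -119.07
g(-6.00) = 1704.00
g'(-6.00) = -1070.00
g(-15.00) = 57180.00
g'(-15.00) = -14822.00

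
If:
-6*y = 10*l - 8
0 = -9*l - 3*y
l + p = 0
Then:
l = -1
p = 1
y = 3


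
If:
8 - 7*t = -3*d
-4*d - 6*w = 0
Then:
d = -3*w/2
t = 8/7 - 9*w/14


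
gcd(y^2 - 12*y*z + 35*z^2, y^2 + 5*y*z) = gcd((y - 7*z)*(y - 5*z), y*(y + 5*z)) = 1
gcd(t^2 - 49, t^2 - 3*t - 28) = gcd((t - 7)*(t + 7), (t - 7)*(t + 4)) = t - 7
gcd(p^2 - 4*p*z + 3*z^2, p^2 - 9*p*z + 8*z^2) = -p + z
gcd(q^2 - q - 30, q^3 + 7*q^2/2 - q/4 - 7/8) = 1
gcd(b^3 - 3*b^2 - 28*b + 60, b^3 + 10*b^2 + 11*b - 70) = b^2 + 3*b - 10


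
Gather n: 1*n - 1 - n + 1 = 0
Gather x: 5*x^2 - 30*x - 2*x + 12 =5*x^2 - 32*x + 12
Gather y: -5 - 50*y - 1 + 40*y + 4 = -10*y - 2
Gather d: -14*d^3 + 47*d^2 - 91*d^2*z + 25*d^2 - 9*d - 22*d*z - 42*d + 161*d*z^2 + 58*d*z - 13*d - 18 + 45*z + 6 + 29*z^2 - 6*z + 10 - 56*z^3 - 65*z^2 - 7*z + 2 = -14*d^3 + d^2*(72 - 91*z) + d*(161*z^2 + 36*z - 64) - 56*z^3 - 36*z^2 + 32*z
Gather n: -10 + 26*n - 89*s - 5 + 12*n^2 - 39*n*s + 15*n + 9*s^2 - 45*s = 12*n^2 + n*(41 - 39*s) + 9*s^2 - 134*s - 15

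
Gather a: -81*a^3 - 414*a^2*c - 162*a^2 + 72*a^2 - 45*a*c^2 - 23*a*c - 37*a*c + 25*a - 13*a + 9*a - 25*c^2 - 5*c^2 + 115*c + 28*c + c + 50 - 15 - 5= -81*a^3 + a^2*(-414*c - 90) + a*(-45*c^2 - 60*c + 21) - 30*c^2 + 144*c + 30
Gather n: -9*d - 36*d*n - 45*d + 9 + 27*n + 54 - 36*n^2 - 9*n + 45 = -54*d - 36*n^2 + n*(18 - 36*d) + 108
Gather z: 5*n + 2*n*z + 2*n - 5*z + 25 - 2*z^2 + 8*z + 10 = 7*n - 2*z^2 + z*(2*n + 3) + 35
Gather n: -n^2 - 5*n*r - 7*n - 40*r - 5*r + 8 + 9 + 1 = -n^2 + n*(-5*r - 7) - 45*r + 18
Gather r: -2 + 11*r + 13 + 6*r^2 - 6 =6*r^2 + 11*r + 5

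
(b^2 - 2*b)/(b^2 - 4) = b/(b + 2)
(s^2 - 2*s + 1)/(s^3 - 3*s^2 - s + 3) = (s - 1)/(s^2 - 2*s - 3)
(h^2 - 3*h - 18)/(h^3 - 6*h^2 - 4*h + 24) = (h + 3)/(h^2 - 4)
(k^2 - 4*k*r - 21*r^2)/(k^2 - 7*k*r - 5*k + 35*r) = (k + 3*r)/(k - 5)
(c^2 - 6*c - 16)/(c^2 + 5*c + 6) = (c - 8)/(c + 3)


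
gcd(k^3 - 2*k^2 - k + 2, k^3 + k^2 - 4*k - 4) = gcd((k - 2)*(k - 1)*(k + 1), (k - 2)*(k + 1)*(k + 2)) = k^2 - k - 2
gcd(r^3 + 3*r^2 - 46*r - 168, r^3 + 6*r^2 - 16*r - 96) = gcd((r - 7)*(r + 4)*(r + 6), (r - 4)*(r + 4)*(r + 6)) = r^2 + 10*r + 24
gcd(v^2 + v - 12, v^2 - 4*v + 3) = v - 3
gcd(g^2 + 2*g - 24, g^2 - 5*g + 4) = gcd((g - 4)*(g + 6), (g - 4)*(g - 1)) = g - 4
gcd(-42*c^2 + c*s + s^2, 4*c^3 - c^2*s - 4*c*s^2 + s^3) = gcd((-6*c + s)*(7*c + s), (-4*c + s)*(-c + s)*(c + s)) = 1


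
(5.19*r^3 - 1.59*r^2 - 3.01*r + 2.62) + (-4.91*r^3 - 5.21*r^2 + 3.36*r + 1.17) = 0.28*r^3 - 6.8*r^2 + 0.35*r + 3.79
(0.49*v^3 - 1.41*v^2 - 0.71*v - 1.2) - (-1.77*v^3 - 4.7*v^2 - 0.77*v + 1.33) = 2.26*v^3 + 3.29*v^2 + 0.0600000000000001*v - 2.53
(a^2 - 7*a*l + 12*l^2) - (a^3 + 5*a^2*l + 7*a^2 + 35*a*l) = -a^3 - 5*a^2*l - 6*a^2 - 42*a*l + 12*l^2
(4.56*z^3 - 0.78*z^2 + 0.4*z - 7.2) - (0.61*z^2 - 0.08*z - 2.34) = 4.56*z^3 - 1.39*z^2 + 0.48*z - 4.86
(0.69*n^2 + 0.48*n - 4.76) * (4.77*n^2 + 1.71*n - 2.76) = 3.2913*n^4 + 3.4695*n^3 - 23.7888*n^2 - 9.4644*n + 13.1376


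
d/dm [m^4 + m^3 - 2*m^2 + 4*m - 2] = 4*m^3 + 3*m^2 - 4*m + 4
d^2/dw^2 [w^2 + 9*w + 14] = 2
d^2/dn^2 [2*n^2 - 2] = 4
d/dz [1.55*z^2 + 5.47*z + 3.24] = 3.1*z + 5.47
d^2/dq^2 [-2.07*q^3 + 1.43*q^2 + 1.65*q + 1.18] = 2.86 - 12.42*q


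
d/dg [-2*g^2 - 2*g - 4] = -4*g - 2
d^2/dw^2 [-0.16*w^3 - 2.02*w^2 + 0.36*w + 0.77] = -0.96*w - 4.04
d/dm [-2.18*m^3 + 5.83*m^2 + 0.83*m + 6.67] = -6.54*m^2 + 11.66*m + 0.83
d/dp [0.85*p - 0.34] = 0.850000000000000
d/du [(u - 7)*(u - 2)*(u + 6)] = 3*u^2 - 6*u - 40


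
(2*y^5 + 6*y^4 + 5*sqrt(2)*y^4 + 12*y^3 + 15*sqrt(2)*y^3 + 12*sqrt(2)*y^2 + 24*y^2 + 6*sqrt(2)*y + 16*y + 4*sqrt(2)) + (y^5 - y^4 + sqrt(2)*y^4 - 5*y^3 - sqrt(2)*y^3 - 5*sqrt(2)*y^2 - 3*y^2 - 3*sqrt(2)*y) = 3*y^5 + 5*y^4 + 6*sqrt(2)*y^4 + 7*y^3 + 14*sqrt(2)*y^3 + 7*sqrt(2)*y^2 + 21*y^2 + 3*sqrt(2)*y + 16*y + 4*sqrt(2)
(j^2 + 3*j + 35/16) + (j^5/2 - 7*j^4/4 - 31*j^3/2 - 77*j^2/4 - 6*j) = j^5/2 - 7*j^4/4 - 31*j^3/2 - 73*j^2/4 - 3*j + 35/16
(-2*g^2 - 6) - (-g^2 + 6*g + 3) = -g^2 - 6*g - 9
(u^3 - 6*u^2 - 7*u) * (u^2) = u^5 - 6*u^4 - 7*u^3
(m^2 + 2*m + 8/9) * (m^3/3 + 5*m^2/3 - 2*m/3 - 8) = m^5/3 + 7*m^4/3 + 80*m^3/27 - 212*m^2/27 - 448*m/27 - 64/9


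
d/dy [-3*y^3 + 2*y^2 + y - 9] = -9*y^2 + 4*y + 1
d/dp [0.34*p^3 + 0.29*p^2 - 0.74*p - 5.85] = 1.02*p^2 + 0.58*p - 0.74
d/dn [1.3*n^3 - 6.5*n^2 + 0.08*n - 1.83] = 3.9*n^2 - 13.0*n + 0.08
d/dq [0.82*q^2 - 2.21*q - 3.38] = 1.64*q - 2.21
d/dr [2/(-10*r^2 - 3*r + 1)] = 2*(20*r + 3)/(10*r^2 + 3*r - 1)^2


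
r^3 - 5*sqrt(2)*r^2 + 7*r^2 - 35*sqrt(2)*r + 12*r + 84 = (r + 7)*(r - 3*sqrt(2))*(r - 2*sqrt(2))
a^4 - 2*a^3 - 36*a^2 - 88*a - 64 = (a - 8)*(a + 2)^3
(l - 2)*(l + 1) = l^2 - l - 2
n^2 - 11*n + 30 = (n - 6)*(n - 5)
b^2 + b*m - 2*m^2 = (b - m)*(b + 2*m)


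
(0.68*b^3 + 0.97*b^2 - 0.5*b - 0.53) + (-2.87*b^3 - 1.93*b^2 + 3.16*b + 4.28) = -2.19*b^3 - 0.96*b^2 + 2.66*b + 3.75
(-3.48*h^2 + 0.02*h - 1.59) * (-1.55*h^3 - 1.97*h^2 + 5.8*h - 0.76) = 5.394*h^5 + 6.8246*h^4 - 17.7589*h^3 + 5.8931*h^2 - 9.2372*h + 1.2084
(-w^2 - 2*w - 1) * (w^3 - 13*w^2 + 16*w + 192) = -w^5 + 11*w^4 + 9*w^3 - 211*w^2 - 400*w - 192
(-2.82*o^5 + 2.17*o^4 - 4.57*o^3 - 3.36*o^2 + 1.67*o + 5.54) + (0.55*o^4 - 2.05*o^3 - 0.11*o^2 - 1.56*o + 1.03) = -2.82*o^5 + 2.72*o^4 - 6.62*o^3 - 3.47*o^2 + 0.11*o + 6.57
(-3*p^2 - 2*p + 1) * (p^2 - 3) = -3*p^4 - 2*p^3 + 10*p^2 + 6*p - 3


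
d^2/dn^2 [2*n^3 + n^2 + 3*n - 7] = 12*n + 2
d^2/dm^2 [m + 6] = 0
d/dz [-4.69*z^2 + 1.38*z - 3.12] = 1.38 - 9.38*z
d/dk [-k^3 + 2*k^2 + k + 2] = -3*k^2 + 4*k + 1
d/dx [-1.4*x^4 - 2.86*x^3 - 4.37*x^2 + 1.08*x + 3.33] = -5.6*x^3 - 8.58*x^2 - 8.74*x + 1.08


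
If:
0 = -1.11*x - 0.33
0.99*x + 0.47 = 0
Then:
No Solution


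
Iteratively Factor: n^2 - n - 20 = (n + 4)*(n - 5)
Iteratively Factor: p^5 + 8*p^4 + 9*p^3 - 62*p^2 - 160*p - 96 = (p + 2)*(p^4 + 6*p^3 - 3*p^2 - 56*p - 48) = (p + 1)*(p + 2)*(p^3 + 5*p^2 - 8*p - 48) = (p + 1)*(p + 2)*(p + 4)*(p^2 + p - 12) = (p + 1)*(p + 2)*(p + 4)^2*(p - 3)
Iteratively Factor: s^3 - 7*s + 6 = (s + 3)*(s^2 - 3*s + 2) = (s - 1)*(s + 3)*(s - 2)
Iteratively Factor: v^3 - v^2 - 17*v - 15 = (v - 5)*(v^2 + 4*v + 3) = (v - 5)*(v + 3)*(v + 1)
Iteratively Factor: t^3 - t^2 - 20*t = (t - 5)*(t^2 + 4*t) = (t - 5)*(t + 4)*(t)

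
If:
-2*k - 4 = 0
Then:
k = -2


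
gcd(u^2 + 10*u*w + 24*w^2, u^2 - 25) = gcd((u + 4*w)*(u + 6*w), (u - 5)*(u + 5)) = 1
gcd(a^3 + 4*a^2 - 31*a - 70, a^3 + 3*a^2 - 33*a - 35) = a^2 + 2*a - 35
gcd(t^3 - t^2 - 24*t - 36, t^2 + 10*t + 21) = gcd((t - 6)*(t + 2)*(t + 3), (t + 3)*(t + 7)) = t + 3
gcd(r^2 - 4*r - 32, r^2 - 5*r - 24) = r - 8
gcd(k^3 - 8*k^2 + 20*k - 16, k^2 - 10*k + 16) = k - 2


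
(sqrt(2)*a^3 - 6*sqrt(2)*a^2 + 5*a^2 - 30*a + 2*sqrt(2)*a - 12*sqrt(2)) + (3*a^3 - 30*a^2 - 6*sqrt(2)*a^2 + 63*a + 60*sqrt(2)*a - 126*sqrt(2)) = sqrt(2)*a^3 + 3*a^3 - 25*a^2 - 12*sqrt(2)*a^2 + 33*a + 62*sqrt(2)*a - 138*sqrt(2)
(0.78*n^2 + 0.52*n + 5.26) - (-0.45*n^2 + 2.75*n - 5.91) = 1.23*n^2 - 2.23*n + 11.17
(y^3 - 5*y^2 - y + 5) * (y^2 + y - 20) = y^5 - 4*y^4 - 26*y^3 + 104*y^2 + 25*y - 100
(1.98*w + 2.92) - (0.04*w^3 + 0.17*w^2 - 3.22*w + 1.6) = -0.04*w^3 - 0.17*w^2 + 5.2*w + 1.32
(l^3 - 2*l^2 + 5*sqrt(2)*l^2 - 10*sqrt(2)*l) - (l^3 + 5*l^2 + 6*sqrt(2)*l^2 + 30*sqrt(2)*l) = -7*l^2 - sqrt(2)*l^2 - 40*sqrt(2)*l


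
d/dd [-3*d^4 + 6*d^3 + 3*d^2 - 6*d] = -12*d^3 + 18*d^2 + 6*d - 6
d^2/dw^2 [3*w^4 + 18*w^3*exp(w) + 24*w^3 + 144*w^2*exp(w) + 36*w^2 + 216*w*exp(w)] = 18*w^3*exp(w) + 252*w^2*exp(w) + 36*w^2 + 900*w*exp(w) + 144*w + 720*exp(w) + 72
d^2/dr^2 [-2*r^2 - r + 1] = -4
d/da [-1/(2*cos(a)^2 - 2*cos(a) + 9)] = 2*(sin(a) - sin(2*a))/(2*cos(a) - cos(2*a) - 10)^2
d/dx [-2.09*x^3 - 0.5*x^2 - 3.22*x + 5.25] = -6.27*x^2 - 1.0*x - 3.22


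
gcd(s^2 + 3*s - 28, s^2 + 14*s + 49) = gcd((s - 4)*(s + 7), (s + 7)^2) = s + 7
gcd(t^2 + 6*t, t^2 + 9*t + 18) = t + 6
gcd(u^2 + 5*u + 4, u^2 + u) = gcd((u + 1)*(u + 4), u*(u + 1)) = u + 1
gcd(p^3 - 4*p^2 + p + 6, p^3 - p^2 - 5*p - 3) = p^2 - 2*p - 3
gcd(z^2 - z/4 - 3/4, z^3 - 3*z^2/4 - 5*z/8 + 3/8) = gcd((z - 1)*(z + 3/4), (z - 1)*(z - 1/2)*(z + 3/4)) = z^2 - z/4 - 3/4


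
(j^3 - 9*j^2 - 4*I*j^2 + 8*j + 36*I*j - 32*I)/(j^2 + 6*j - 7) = (j^2 - 4*j*(2 + I) + 32*I)/(j + 7)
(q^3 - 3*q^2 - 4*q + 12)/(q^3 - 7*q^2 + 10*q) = (q^2 - q - 6)/(q*(q - 5))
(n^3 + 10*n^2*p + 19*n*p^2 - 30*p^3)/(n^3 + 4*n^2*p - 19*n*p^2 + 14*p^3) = (-n^2 - 11*n*p - 30*p^2)/(-n^2 - 5*n*p + 14*p^2)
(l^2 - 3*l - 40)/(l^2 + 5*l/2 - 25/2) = 2*(l - 8)/(2*l - 5)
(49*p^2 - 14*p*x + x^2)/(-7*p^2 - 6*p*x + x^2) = (-7*p + x)/(p + x)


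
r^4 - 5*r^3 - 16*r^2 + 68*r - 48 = (r - 6)*(r - 2)*(r - 1)*(r + 4)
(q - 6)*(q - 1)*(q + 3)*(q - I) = q^4 - 4*q^3 - I*q^3 - 15*q^2 + 4*I*q^2 + 18*q + 15*I*q - 18*I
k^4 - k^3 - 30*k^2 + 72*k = k*(k - 4)*(k - 3)*(k + 6)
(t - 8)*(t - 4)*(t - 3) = t^3 - 15*t^2 + 68*t - 96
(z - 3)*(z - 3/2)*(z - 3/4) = z^3 - 21*z^2/4 + 63*z/8 - 27/8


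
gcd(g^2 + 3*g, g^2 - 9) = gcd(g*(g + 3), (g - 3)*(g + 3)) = g + 3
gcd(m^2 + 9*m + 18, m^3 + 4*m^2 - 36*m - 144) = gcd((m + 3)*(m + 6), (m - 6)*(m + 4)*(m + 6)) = m + 6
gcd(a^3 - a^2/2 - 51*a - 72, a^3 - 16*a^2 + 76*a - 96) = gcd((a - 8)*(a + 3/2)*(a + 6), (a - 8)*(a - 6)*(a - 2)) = a - 8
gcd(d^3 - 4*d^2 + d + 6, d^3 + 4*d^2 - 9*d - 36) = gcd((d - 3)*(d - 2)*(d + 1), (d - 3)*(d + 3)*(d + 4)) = d - 3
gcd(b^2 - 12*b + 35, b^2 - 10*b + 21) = b - 7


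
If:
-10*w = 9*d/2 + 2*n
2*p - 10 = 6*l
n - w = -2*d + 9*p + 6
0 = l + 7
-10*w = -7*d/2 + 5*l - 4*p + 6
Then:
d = 3180/47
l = -7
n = -23795/94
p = -16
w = 1897/94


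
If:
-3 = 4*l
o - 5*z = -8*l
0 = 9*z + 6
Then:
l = -3/4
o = 8/3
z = -2/3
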